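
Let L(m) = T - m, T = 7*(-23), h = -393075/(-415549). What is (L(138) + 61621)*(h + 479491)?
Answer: 12218555589034148/415549 ≈ 2.9403e+10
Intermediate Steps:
h = 393075/415549 (h = -393075*(-1/415549) = 393075/415549 ≈ 0.94592)
T = -161
L(m) = -161 - m
(L(138) + 61621)*(h + 479491) = ((-161 - 1*138) + 61621)*(393075/415549 + 479491) = ((-161 - 138) + 61621)*(199252398634/415549) = (-299 + 61621)*(199252398634/415549) = 61322*(199252398634/415549) = 12218555589034148/415549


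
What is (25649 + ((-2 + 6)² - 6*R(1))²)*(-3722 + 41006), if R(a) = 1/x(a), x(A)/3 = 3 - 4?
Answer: 968377332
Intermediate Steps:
x(A) = -3 (x(A) = 3*(3 - 4) = 3*(-1) = -3)
R(a) = -⅓ (R(a) = 1/(-3) = -⅓)
(25649 + ((-2 + 6)² - 6*R(1))²)*(-3722 + 41006) = (25649 + ((-2 + 6)² - 6*(-⅓))²)*(-3722 + 41006) = (25649 + (4² + 2)²)*37284 = (25649 + (16 + 2)²)*37284 = (25649 + 18²)*37284 = (25649 + 324)*37284 = 25973*37284 = 968377332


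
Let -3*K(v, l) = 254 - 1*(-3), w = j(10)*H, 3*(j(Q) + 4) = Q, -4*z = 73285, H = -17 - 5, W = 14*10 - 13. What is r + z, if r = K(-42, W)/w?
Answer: -201598/11 ≈ -18327.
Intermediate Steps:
W = 127 (W = 140 - 13 = 127)
H = -22
z = -73285/4 (z = -¼*73285 = -73285/4 ≈ -18321.)
j(Q) = -4 + Q/3
w = 44/3 (w = (-4 + (⅓)*10)*(-22) = (-4 + 10/3)*(-22) = -⅔*(-22) = 44/3 ≈ 14.667)
K(v, l) = -257/3 (K(v, l) = -(254 - 1*(-3))/3 = -(254 + 3)/3 = -⅓*257 = -257/3)
r = -257/44 (r = -257/(3*44/3) = -257/3*3/44 = -257/44 ≈ -5.8409)
r + z = -257/44 - 73285/4 = -201598/11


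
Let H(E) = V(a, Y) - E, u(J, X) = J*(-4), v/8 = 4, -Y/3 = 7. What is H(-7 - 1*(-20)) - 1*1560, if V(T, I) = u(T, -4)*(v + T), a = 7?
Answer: -2665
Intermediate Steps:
Y = -21 (Y = -3*7 = -21)
v = 32 (v = 8*4 = 32)
u(J, X) = -4*J
V(T, I) = -4*T*(32 + T) (V(T, I) = (-4*T)*(32 + T) = -4*T*(32 + T))
H(E) = -1092 - E (H(E) = -4*7*(32 + 7) - E = -4*7*39 - E = -1092 - E)
H(-7 - 1*(-20)) - 1*1560 = (-1092 - (-7 - 1*(-20))) - 1*1560 = (-1092 - (-7 + 20)) - 1560 = (-1092 - 1*13) - 1560 = (-1092 - 13) - 1560 = -1105 - 1560 = -2665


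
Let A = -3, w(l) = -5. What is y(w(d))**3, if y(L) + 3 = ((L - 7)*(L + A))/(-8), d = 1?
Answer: -3375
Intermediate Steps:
y(L) = -3 - (-7 + L)*(-3 + L)/8 (y(L) = -3 + ((L - 7)*(L - 3))/(-8) = -3 + ((-7 + L)*(-3 + L))*(-1/8) = -3 - (-7 + L)*(-3 + L)/8)
y(w(d))**3 = (-45/8 - 1/8*(-5)**2 + (5/4)*(-5))**3 = (-45/8 - 1/8*25 - 25/4)**3 = (-45/8 - 25/8 - 25/4)**3 = (-15)**3 = -3375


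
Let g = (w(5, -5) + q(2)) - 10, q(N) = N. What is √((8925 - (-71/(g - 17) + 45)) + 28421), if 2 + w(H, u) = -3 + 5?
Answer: 3*√103606/5 ≈ 193.13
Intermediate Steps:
w(H, u) = 0 (w(H, u) = -2 + (-3 + 5) = -2 + 2 = 0)
g = -8 (g = (0 + 2) - 10 = 2 - 10 = -8)
√((8925 - (-71/(g - 17) + 45)) + 28421) = √((8925 - (-71/(-8 - 17) + 45)) + 28421) = √((8925 - (-71/(-25) + 45)) + 28421) = √((8925 - (-1/25*(-71) + 45)) + 28421) = √((8925 - (71/25 + 45)) + 28421) = √((8925 - 1*1196/25) + 28421) = √((8925 - 1196/25) + 28421) = √(221929/25 + 28421) = √(932454/25) = 3*√103606/5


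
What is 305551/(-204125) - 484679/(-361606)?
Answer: -502346697/3209253250 ≈ -0.15653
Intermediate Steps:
305551/(-204125) - 484679/(-361606) = 305551*(-1/204125) - 484679*(-1/361606) = -305551/204125 + 21073/15722 = -502346697/3209253250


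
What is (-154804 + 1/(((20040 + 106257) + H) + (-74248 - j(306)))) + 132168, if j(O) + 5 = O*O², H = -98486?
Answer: -649631650529/28699048 ≈ -22636.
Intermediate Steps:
j(O) = -5 + O³ (j(O) = -5 + O*O² = -5 + O³)
(-154804 + 1/(((20040 + 106257) + H) + (-74248 - j(306)))) + 132168 = (-154804 + 1/(((20040 + 106257) - 98486) + (-74248 - (-5 + 306³)))) + 132168 = (-154804 + 1/((126297 - 98486) + (-74248 - (-5 + 28652616)))) + 132168 = (-154804 + 1/(27811 + (-74248 - 1*28652611))) + 132168 = (-154804 + 1/(27811 + (-74248 - 28652611))) + 132168 = (-154804 + 1/(27811 - 28726859)) + 132168 = (-154804 + 1/(-28699048)) + 132168 = (-154804 - 1/28699048) + 132168 = -4442727426593/28699048 + 132168 = -649631650529/28699048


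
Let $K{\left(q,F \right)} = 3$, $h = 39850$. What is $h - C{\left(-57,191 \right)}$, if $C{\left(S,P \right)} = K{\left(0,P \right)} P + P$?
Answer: $39086$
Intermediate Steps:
$C{\left(S,P \right)} = 4 P$ ($C{\left(S,P \right)} = 3 P + P = 4 P$)
$h - C{\left(-57,191 \right)} = 39850 - 4 \cdot 191 = 39850 - 764 = 39086$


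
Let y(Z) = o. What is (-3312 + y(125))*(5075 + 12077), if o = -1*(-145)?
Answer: -54320384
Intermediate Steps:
o = 145
y(Z) = 145
(-3312 + y(125))*(5075 + 12077) = (-3312 + 145)*(5075 + 12077) = -3167*17152 = -54320384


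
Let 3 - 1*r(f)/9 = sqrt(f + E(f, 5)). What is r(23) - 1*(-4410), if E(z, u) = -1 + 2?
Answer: 4437 - 18*sqrt(6) ≈ 4392.9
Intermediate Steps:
E(z, u) = 1
r(f) = 27 - 9*sqrt(1 + f) (r(f) = 27 - 9*sqrt(f + 1) = 27 - 9*sqrt(1 + f))
r(23) - 1*(-4410) = (27 - 9*sqrt(1 + 23)) - 1*(-4410) = (27 - 18*sqrt(6)) + 4410 = 4437 - 18*sqrt(6)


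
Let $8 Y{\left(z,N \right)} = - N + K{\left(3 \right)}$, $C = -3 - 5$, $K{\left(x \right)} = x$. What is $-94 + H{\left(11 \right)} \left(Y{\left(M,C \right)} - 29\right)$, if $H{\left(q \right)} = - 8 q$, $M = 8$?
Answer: $2337$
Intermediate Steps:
$C = -8$
$Y{\left(z,N \right)} = \frac{3}{8} - \frac{N}{8}$ ($Y{\left(z,N \right)} = \frac{- N + 3}{8} = \frac{3 - N}{8} = \frac{3}{8} - \frac{N}{8}$)
$-94 + H{\left(11 \right)} \left(Y{\left(M,C \right)} - 29\right) = -94 + \left(-8\right) 11 \left(\left(\frac{3}{8} - -1\right) - 29\right) = -94 - 88 \left(\left(\frac{3}{8} + 1\right) - 29\right) = -94 - 88 \left(\frac{11}{8} - 29\right) = -94 - -2431 = -94 + 2431 = 2337$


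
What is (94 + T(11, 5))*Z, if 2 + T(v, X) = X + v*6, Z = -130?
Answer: -21190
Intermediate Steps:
T(v, X) = -2 + X + 6*v (T(v, X) = -2 + (X + v*6) = -2 + (X + 6*v) = -2 + X + 6*v)
(94 + T(11, 5))*Z = (94 + (-2 + 5 + 6*11))*(-130) = (94 + (-2 + 5 + 66))*(-130) = (94 + 69)*(-130) = 163*(-130) = -21190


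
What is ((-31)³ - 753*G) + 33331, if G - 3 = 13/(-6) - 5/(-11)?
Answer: 56545/22 ≈ 2570.2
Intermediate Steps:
G = 85/66 (G = 3 + (13/(-6) - 5/(-11)) = 3 + (13*(-⅙) - 5*(-1/11)) = 3 + (-13/6 + 5/11) = 3 - 113/66 = 85/66 ≈ 1.2879)
((-31)³ - 753*G) + 33331 = ((-31)³ - 753*85/66) + 33331 = (-29791 - 21335/22) + 33331 = -676737/22 + 33331 = 56545/22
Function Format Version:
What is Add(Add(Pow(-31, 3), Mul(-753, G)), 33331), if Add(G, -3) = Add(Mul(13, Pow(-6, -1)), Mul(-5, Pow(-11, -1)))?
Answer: Rational(56545, 22) ≈ 2570.2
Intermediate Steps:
G = Rational(85, 66) (G = Add(3, Add(Mul(13, Pow(-6, -1)), Mul(-5, Pow(-11, -1)))) = Add(3, Add(Mul(13, Rational(-1, 6)), Mul(-5, Rational(-1, 11)))) = Add(3, Add(Rational(-13, 6), Rational(5, 11))) = Add(3, Rational(-113, 66)) = Rational(85, 66) ≈ 1.2879)
Add(Add(Pow(-31, 3), Mul(-753, G)), 33331) = Add(Add(Pow(-31, 3), Mul(-753, Rational(85, 66))), 33331) = Add(Add(-29791, Rational(-21335, 22)), 33331) = Add(Rational(-676737, 22), 33331) = Rational(56545, 22)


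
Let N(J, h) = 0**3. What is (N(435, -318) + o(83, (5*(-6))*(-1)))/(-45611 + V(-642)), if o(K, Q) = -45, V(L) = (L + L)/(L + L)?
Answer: 9/9122 ≈ 0.00098663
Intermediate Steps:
V(L) = 1 (V(L) = (2*L)/((2*L)) = (2*L)*(1/(2*L)) = 1)
N(J, h) = 0
(N(435, -318) + o(83, (5*(-6))*(-1)))/(-45611 + V(-642)) = (0 - 45)/(-45611 + 1) = -45/(-45610) = -45*(-1/45610) = 9/9122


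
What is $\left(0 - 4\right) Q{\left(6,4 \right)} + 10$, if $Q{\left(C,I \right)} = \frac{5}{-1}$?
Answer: $30$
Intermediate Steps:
$Q{\left(C,I \right)} = -5$ ($Q{\left(C,I \right)} = 5 \left(-1\right) = -5$)
$\left(0 - 4\right) Q{\left(6,4 \right)} + 10 = \left(0 - 4\right) \left(-5\right) + 10 = \left(-4\right) \left(-5\right) + 10 = 20 + 10 = 30$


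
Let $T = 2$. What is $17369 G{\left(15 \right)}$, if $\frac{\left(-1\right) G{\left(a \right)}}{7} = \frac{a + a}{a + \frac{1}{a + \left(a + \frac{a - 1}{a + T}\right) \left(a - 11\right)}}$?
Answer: $- \frac{2427404595}{9991} \approx -2.4296 \cdot 10^{5}$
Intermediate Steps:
$G{\left(a \right)} = - \frac{14 a}{a + \frac{1}{a + \left(-11 + a\right) \left(a + \frac{-1 + a}{2 + a}\right)}}$ ($G{\left(a \right)} = - 7 \frac{a + a}{a + \frac{1}{a + \left(a + \frac{a - 1}{a + 2}\right) \left(a - 11\right)}} = - 7 \frac{2 a}{a + \frac{1}{a + \left(a + \frac{-1 + a}{2 + a}\right) \left(-11 + a\right)}} = - 7 \frac{2 a}{a + \frac{1}{a + \left(-11 + a\right) \left(a + \frac{-1 + a}{2 + a}\right)}} = - \frac{14 a}{a + \frac{1}{a + \left(-11 + a\right) \left(a + \frac{-1 + a}{2 + a}\right)}}$)
$17369 G{\left(15 \right)} = 17369 \cdot 14 \cdot 15 \frac{1}{2 + 15^{4} - 32 \cdot 15^{2} - 7 \cdot 15^{3} + 12 \cdot 15} \left(-11 - 15^{3} + 7 \cdot 15^{2} + 32 \cdot 15\right) = 17369 \cdot 14 \cdot 15 \frac{1}{2 + 50625 - 7200 - 23625 + 180} \left(-11 - 3375 + 7 \cdot 225 + 480\right) = 17369 \cdot 14 \cdot 15 \frac{1}{2 + 50625 - 7200 - 23625 + 180} \left(-11 - 3375 + 1575 + 480\right) = 17369 \cdot 14 \cdot 15 \cdot \frac{1}{19982} \left(-1331\right) = 17369 \left(- \frac{139755}{9991}\right) = - \frac{2427404595}{9991}$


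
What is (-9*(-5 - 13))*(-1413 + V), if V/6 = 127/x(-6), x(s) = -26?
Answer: -3037500/13 ≈ -2.3365e+5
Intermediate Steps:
V = -381/13 (V = 6*(127/(-26)) = 6*(127*(-1/26)) = 6*(-127/26) = -381/13 ≈ -29.308)
(-9*(-5 - 13))*(-1413 + V) = (-9*(-5 - 13))*(-1413 - 381/13) = -9*(-18)*(-18750/13) = 162*(-18750/13) = -3037500/13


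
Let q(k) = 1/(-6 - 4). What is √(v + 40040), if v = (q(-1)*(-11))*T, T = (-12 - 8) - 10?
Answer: √40007 ≈ 200.02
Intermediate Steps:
q(k) = -⅒ (q(k) = 1/(-10) = -⅒)
T = -30 (T = -20 - 10 = -30)
v = -33 (v = -⅒*(-11)*(-30) = (11/10)*(-30) = -33)
√(v + 40040) = √(-33 + 40040) = √40007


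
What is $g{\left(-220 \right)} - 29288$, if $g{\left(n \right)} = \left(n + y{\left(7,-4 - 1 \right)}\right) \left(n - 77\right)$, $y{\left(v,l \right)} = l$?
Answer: $37537$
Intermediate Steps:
$g{\left(n \right)} = \left(-77 + n\right) \left(-5 + n\right)$ ($g{\left(n \right)} = \left(n - 5\right) \left(n - 77\right) = \left(n - 5\right) \left(-77 + n\right) = \left(-5 + n\right) \left(-77 + n\right) = \left(-77 + n\right) \left(-5 + n\right)$)
$g{\left(-220 \right)} - 29288 = \left(385 + \left(-220\right)^{2} - -18040\right) - 29288 = \left(385 + 48400 + 18040\right) - 29288 = 66825 - 29288 = 37537$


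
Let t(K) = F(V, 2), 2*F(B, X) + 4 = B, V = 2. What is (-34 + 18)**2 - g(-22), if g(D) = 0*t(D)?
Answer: 256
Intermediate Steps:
F(B, X) = -2 + B/2
t(K) = -1 (t(K) = -2 + (1/2)*2 = -2 + 1 = -1)
g(D) = 0 (g(D) = 0*(-1) = 0)
(-34 + 18)**2 - g(-22) = (-34 + 18)**2 - 1*0 = (-16)**2 + 0 = 256 + 0 = 256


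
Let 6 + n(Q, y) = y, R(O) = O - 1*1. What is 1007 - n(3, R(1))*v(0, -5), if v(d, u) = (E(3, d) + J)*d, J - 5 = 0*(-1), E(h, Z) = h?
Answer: 1007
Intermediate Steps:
J = 5 (J = 5 + 0*(-1) = 5 + 0 = 5)
R(O) = -1 + O (R(O) = O - 1 = -1 + O)
v(d, u) = 8*d (v(d, u) = (3 + 5)*d = 8*d)
n(Q, y) = -6 + y
1007 - n(3, R(1))*v(0, -5) = 1007 - (-6 + (-1 + 1))*8*0 = 1007 - (-6 + 0)*0 = 1007 - (-6)*0 = 1007 - 1*0 = 1007 + 0 = 1007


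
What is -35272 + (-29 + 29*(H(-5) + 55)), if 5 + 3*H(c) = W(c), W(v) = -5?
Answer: -101408/3 ≈ -33803.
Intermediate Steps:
H(c) = -10/3 (H(c) = -5/3 + (1/3)*(-5) = -5/3 - 5/3 = -10/3)
-35272 + (-29 + 29*(H(-5) + 55)) = -35272 + (-29 + 29*(-10/3 + 55)) = -35272 + (-29 + 29*(155/3)) = -35272 + (-29 + 4495/3) = -35272 + 4408/3 = -101408/3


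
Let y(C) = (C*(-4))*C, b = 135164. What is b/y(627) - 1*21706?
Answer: -8533291865/393129 ≈ -21706.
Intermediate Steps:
y(C) = -4*C² (y(C) = (-4*C)*C = -4*C²)
b/y(627) - 1*21706 = 135164/((-4*627²)) - 1*21706 = 135164/((-4*393129)) - 21706 = 135164/(-1572516) - 21706 = 135164*(-1/1572516) - 21706 = -33791/393129 - 21706 = -8533291865/393129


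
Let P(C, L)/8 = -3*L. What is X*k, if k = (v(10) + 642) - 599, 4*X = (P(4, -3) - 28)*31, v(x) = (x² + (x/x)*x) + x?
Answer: 55583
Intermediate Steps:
v(x) = x² + 2*x (v(x) = (x² + 1*x) + x = (x² + x) + x = (x + x²) + x = x² + 2*x)
P(C, L) = -24*L (P(C, L) = 8*(-3*L) = -24*L)
X = 341 (X = ((-24*(-3) - 28)*31)/4 = ((72 - 28)*31)/4 = (44*31)/4 = (¼)*1364 = 341)
k = 163 (k = (10*(2 + 10) + 642) - 599 = (10*12 + 642) - 599 = (120 + 642) - 599 = 762 - 599 = 163)
X*k = 341*163 = 55583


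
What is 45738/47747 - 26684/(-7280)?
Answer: 8199253/1773460 ≈ 4.6233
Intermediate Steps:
45738/47747 - 26684/(-7280) = 45738*(1/47747) - 26684*(-1/7280) = 6534/6821 + 953/260 = 8199253/1773460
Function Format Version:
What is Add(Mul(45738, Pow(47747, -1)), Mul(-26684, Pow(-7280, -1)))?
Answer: Rational(8199253, 1773460) ≈ 4.6233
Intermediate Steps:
Add(Mul(45738, Pow(47747, -1)), Mul(-26684, Pow(-7280, -1))) = Add(Mul(45738, Rational(1, 47747)), Mul(-26684, Rational(-1, 7280))) = Add(Rational(6534, 6821), Rational(953, 260)) = Rational(8199253, 1773460)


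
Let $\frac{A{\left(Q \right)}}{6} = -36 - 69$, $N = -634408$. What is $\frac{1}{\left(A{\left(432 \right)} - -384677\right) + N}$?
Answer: $- \frac{1}{250361} \approx -3.9942 \cdot 10^{-6}$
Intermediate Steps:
$A{\left(Q \right)} = -630$ ($A{\left(Q \right)} = 6 \left(-36 - 69\right) = 6 \left(-105\right) = -630$)
$\frac{1}{\left(A{\left(432 \right)} - -384677\right) + N} = \frac{1}{\left(-630 - -384677\right) - 634408} = \frac{1}{\left(-630 + 384677\right) - 634408} = \frac{1}{384047 - 634408} = \frac{1}{-250361} = - \frac{1}{250361}$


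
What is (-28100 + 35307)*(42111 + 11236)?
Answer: 384471829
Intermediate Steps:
(-28100 + 35307)*(42111 + 11236) = 7207*53347 = 384471829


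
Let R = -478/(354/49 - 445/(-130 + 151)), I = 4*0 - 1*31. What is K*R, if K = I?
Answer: -2178246/2053 ≈ -1061.0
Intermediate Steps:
I = -31 (I = 0 - 31 = -31)
K = -31
R = 70266/2053 (R = -478/(354*(1/49) - 445/21) = -478/(354/49 - 445*1/21) = -478/(354/49 - 445/21) = -478/(-2053/147) = -478*(-147/2053) = 70266/2053 ≈ 34.226)
K*R = -31*70266/2053 = -2178246/2053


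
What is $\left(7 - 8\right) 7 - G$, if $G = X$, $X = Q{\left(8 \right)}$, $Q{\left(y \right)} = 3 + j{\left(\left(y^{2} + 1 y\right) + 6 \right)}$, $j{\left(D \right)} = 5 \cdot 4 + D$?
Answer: $-108$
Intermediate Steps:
$j{\left(D \right)} = 20 + D$
$Q{\left(y \right)} = 29 + y + y^{2}$ ($Q{\left(y \right)} = 3 + \left(20 + \left(\left(y^{2} + 1 y\right) + 6\right)\right) = 3 + \left(20 + \left(\left(y^{2} + y\right) + 6\right)\right) = 3 + \left(20 + \left(\left(y + y^{2}\right) + 6\right)\right) = 3 + \left(20 + \left(6 + y + y^{2}\right)\right) = 3 + \left(26 + y + y^{2}\right) = 29 + y + y^{2}$)
$X = 101$ ($X = 29 + 8 + 8^{2} = 29 + 8 + 64 = 101$)
$G = 101$
$\left(7 - 8\right) 7 - G = \left(7 - 8\right) 7 - 101 = \left(-1\right) 7 - 101 = -7 - 101 = -108$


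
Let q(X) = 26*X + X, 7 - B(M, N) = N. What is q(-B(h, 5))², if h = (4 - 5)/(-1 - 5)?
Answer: 2916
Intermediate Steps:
h = ⅙ (h = -1/(-6) = -1*(-⅙) = ⅙ ≈ 0.16667)
B(M, N) = 7 - N
q(X) = 27*X
q(-B(h, 5))² = (27*(-(7 - 1*5)))² = (27*(-(7 - 5)))² = (27*(-1*2))² = (27*(-2))² = (-54)² = 2916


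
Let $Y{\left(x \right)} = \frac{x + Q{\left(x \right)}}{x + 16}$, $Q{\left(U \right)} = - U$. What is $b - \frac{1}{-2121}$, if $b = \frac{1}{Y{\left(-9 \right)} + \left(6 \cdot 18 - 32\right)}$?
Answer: $\frac{2197}{161196} \approx 0.013629$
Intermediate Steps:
$Y{\left(x \right)} = 0$ ($Y{\left(x \right)} = \frac{x - x}{x + 16} = \frac{0}{16 + x} = 0$)
$b = \frac{1}{76}$ ($b = \frac{1}{0 + \left(6 \cdot 18 - 32\right)} = \frac{1}{0 + \left(108 - 32\right)} = \frac{1}{0 + 76} = \frac{1}{76} \approx 0.013158$)
$b - \frac{1}{-2121} = \frac{1}{76} - \frac{1}{-2121} = \frac{1}{76} - - \frac{1}{2121} = \frac{1}{76} + \frac{1}{2121} = \frac{2197}{161196}$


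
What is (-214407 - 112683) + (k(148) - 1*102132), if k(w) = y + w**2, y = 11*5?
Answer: -407263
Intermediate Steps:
y = 55
k(w) = 55 + w**2
(-214407 - 112683) + (k(148) - 1*102132) = (-214407 - 112683) + ((55 + 148**2) - 1*102132) = -327090 + ((55 + 21904) - 102132) = -327090 + (21959 - 102132) = -327090 - 80173 = -407263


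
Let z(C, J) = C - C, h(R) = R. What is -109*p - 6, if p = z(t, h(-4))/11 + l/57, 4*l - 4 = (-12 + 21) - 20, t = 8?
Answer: -605/228 ≈ -2.6535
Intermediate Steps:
z(C, J) = 0
l = -7/4 (l = 1 + ((-12 + 21) - 20)/4 = 1 + (9 - 20)/4 = 1 + (1/4)*(-11) = 1 - 11/4 = -7/4 ≈ -1.7500)
p = -7/228 (p = 0/11 - 7/4/57 = 0*(1/11) - 7/4*1/57 = 0 - 7/228 = -7/228 ≈ -0.030702)
-109*p - 6 = -109*(-7/228) - 6 = 763/228 - 6 = -605/228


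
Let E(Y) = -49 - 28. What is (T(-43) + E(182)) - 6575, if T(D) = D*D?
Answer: -4803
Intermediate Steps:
T(D) = D**2
E(Y) = -77
(T(-43) + E(182)) - 6575 = ((-43)**2 - 77) - 6575 = (1849 - 77) - 6575 = 1772 - 6575 = -4803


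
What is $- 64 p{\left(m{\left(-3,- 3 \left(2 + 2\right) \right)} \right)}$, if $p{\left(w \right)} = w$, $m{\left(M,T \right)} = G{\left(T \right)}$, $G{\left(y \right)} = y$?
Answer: $768$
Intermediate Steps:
$m{\left(M,T \right)} = T$
$- 64 p{\left(m{\left(-3,- 3 \left(2 + 2\right) \right)} \right)} = - 64 \left(- 3 \left(2 + 2\right)\right) = - 64 \left(\left(-3\right) 4\right) = \left(-64\right) \left(-12\right) = 768$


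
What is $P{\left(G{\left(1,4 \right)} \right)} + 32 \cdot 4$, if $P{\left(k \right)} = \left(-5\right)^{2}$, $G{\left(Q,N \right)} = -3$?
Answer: $153$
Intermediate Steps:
$P{\left(k \right)} = 25$
$P{\left(G{\left(1,4 \right)} \right)} + 32 \cdot 4 = 25 + 32 \cdot 4 = 25 + 128 = 153$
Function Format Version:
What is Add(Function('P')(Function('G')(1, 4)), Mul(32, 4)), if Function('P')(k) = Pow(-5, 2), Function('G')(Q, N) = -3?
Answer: 153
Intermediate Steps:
Function('P')(k) = 25
Add(Function('P')(Function('G')(1, 4)), Mul(32, 4)) = Add(25, Mul(32, 4)) = Add(25, 128) = 153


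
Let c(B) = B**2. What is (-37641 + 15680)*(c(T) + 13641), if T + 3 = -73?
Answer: -426416737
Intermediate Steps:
T = -76 (T = -3 - 73 = -76)
(-37641 + 15680)*(c(T) + 13641) = (-37641 + 15680)*((-76)**2 + 13641) = -21961*(5776 + 13641) = -21961*19417 = -426416737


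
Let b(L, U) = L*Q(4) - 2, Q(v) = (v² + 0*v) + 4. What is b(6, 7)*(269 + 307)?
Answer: 67968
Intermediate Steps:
Q(v) = 4 + v² (Q(v) = (v² + 0) + 4 = v² + 4 = 4 + v²)
b(L, U) = -2 + 20*L (b(L, U) = L*(4 + 4²) - 2 = L*(4 + 16) - 2 = L*20 - 2 = 20*L - 2 = -2 + 20*L)
b(6, 7)*(269 + 307) = (-2 + 20*6)*(269 + 307) = (-2 + 120)*576 = 118*576 = 67968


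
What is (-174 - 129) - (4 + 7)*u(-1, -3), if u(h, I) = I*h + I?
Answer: -303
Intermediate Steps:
u(h, I) = I + I*h
(-174 - 129) - (4 + 7)*u(-1, -3) = (-174 - 129) - (4 + 7)*(-3*(1 - 1)) = -303 - 11*(-3*0) = -303 - 11*0 = -303 - 1*0 = -303 + 0 = -303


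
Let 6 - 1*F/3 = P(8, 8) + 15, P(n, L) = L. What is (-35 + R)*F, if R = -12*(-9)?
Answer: -3723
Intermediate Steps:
R = 108
F = -51 (F = 18 - 3*(8 + 15) = 18 - 3*23 = 18 - 69 = -51)
(-35 + R)*F = (-35 + 108)*(-51) = 73*(-51) = -3723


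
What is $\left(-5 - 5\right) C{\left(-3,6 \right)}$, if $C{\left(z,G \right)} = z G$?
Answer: $180$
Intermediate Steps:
$C{\left(z,G \right)} = G z$
$\left(-5 - 5\right) C{\left(-3,6 \right)} = \left(-5 - 5\right) 6 \left(-3\right) = \left(-10\right) \left(-18\right) = 180$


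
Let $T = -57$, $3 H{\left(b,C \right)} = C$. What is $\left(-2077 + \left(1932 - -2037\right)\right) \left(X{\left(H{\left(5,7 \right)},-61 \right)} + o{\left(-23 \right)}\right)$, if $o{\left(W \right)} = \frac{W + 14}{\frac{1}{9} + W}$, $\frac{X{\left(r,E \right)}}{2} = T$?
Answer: $- \frac{22139238}{103} \approx -2.1494 \cdot 10^{5}$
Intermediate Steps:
$H{\left(b,C \right)} = \frac{C}{3}$
$X{\left(r,E \right)} = -114$ ($X{\left(r,E \right)} = 2 \left(-57\right) = -114$)
$o{\left(W \right)} = \frac{14 + W}{\frac{1}{9} + W}$
$\left(-2077 + \left(1932 - -2037\right)\right) \left(X{\left(H{\left(5,7 \right)},-61 \right)} + o{\left(-23 \right)}\right) = \left(-2077 + \left(1932 - -2037\right)\right) \left(-114 + \frac{9 \left(14 - 23\right)}{1 + 9 \left(-23\right)}\right) = \left(-2077 + \left(1932 + 2037\right)\right) \left(-114 + 9 \frac{1}{1 - 207} \left(-9\right)\right) = \left(-2077 + 3969\right) \left(-114 + 9 \frac{1}{-206} \left(-9\right)\right) = 1892 \left(-114 + 9 \left(- \frac{1}{206}\right) \left(-9\right)\right) = 1892 \left(-114 + \frac{81}{206}\right) = 1892 \left(- \frac{23403}{206}\right) = - \frac{22139238}{103}$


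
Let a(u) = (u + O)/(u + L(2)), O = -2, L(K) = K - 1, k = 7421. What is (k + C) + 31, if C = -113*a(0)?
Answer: 7678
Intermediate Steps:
L(K) = -1 + K
a(u) = (-2 + u)/(1 + u) (a(u) = (u - 2)/(u + (-1 + 2)) = (-2 + u)/(u + 1) = (-2 + u)/(1 + u))
C = 226 (C = -113*(-2 + 0)/(1 + 0) = -113*(-2)/1 = -113*(-2) = 226)
(k + C) + 31 = (7421 + 226) + 31 = 7647 + 31 = 7678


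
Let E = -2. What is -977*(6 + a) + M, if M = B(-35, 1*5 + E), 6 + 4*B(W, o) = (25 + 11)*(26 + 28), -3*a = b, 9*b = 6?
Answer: -92887/18 ≈ -5160.4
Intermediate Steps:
b = ⅔ (b = (⅑)*6 = ⅔ ≈ 0.66667)
a = -2/9 (a = -⅓*⅔ = -2/9 ≈ -0.22222)
B(W, o) = 969/2 (B(W, o) = -3/2 + ((25 + 11)*(26 + 28))/4 = -3/2 + (36*54)/4 = -3/2 + (¼)*1944 = -3/2 + 486 = 969/2)
M = 969/2 ≈ 484.50
-977*(6 + a) + M = -977*(6 - 2/9) + 969/2 = -977*52/9 + 969/2 = -50804/9 + 969/2 = -92887/18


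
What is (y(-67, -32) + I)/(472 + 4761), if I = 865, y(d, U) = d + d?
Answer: 731/5233 ≈ 0.13969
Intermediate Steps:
y(d, U) = 2*d
(y(-67, -32) + I)/(472 + 4761) = (2*(-67) + 865)/(472 + 4761) = (-134 + 865)/5233 = 731*(1/5233) = 731/5233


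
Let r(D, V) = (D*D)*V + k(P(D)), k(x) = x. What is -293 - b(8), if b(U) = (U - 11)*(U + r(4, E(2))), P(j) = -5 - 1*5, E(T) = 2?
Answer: -203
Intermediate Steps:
P(j) = -10 (P(j) = -5 - 5 = -10)
r(D, V) = -10 + V*D² (r(D, V) = (D*D)*V - 10 = D²*V - 10 = V*D² - 10 = -10 + V*D²)
b(U) = (-11 + U)*(22 + U) (b(U) = (U - 11)*(U + (-10 + 2*4²)) = (-11 + U)*(U + (-10 + 2*16)) = (-11 + U)*(U + (-10 + 32)) = (-11 + U)*(U + 22) = (-11 + U)*(22 + U))
-293 - b(8) = -293 - (-242 + 8² + 11*8) = -293 - (-242 + 64 + 88) = -293 - 1*(-90) = -293 + 90 = -203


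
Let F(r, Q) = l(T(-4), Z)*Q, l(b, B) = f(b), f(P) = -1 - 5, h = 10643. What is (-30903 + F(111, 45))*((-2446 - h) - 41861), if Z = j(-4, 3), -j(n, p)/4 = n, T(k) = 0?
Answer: 1712956350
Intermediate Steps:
j(n, p) = -4*n
Z = 16 (Z = -4*(-4) = 16)
f(P) = -6
l(b, B) = -6
F(r, Q) = -6*Q
(-30903 + F(111, 45))*((-2446 - h) - 41861) = (-30903 - 6*45)*((-2446 - 1*10643) - 41861) = (-30903 - 270)*((-2446 - 10643) - 41861) = -31173*(-13089 - 41861) = -31173*(-54950) = 1712956350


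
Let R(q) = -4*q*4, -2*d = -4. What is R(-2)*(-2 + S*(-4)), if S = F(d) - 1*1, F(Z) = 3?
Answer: -320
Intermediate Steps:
d = 2 (d = -½*(-4) = 2)
R(q) = -16*q
S = 2 (S = 3 - 1*1 = 3 - 1 = 2)
R(-2)*(-2 + S*(-4)) = (-16*(-2))*(-2 + 2*(-4)) = 32*(-2 - 8) = 32*(-10) = -320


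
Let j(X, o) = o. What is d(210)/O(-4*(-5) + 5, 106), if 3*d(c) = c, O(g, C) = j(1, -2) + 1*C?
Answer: 35/52 ≈ 0.67308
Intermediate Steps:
O(g, C) = -2 + C (O(g, C) = -2 + 1*C = -2 + C)
d(c) = c/3
d(210)/O(-4*(-5) + 5, 106) = ((⅓)*210)/(-2 + 106) = 70/104 = 70*(1/104) = 35/52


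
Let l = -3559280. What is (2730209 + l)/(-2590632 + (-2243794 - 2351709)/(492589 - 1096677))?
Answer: 500831842248/1564965108113 ≈ 0.32003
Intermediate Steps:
(2730209 + l)/(-2590632 + (-2243794 - 2351709)/(492589 - 1096677)) = (2730209 - 3559280)/(-2590632 + (-2243794 - 2351709)/(492589 - 1096677)) = -829071/(-2590632 - 4595503/(-604088)) = -829071/(-2590632 - 4595503*(-1/604088)) = -829071/(-2590632 + 4595503/604088) = -829071/(-1564965108113/604088) = -829071*(-604088/1564965108113) = 500831842248/1564965108113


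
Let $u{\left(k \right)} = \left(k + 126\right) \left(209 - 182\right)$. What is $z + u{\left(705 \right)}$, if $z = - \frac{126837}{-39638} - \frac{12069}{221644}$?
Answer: $\frac{98574227911035}{4392762436} \approx 22440.0$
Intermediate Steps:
$u{\left(k \right)} = 3402 + 27 k$ ($u{\left(k \right)} = \left(126 + k\right) 27 = 3402 + 27 k$)
$z = \frac{13817134503}{4392762436}$ ($z = \left(-126837\right) \left(- \frac{1}{39638}\right) - \frac{12069}{221644} = \frac{126837}{39638} - \frac{12069}{221644} = \frac{13817134503}{4392762436} \approx 3.1454$)
$z + u{\left(705 \right)} = \frac{13817134503}{4392762436} + \left(3402 + 27 \cdot 705\right) = \frac{13817134503}{4392762436} + \left(3402 + 19035\right) = \frac{13817134503}{4392762436} + 22437 = \frac{98574227911035}{4392762436}$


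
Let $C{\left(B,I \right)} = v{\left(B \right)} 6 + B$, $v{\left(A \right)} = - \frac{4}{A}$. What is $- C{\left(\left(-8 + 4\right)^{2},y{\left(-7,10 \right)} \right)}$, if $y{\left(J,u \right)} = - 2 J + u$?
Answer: $- \frac{29}{2} \approx -14.5$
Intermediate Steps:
$y{\left(J,u \right)} = u - 2 J$
$C{\left(B,I \right)} = B - \frac{24}{B}$ ($C{\left(B,I \right)} = - \frac{4}{B} 6 + B = - \frac{24}{B} + B = B - \frac{24}{B}$)
$- C{\left(\left(-8 + 4\right)^{2},y{\left(-7,10 \right)} \right)} = - (\left(-8 + 4\right)^{2} - \frac{24}{\left(-8 + 4\right)^{2}}) = - (\left(-4\right)^{2} - \frac{24}{\left(-4\right)^{2}}) = - (16 - \frac{24}{16}) = - (16 - \frac{3}{2}) = \left(-1\right) \frac{29}{2} = - \frac{29}{2}$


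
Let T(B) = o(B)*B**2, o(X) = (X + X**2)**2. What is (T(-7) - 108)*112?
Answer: 9668736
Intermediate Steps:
T(B) = B**4*(1 + B)**2 (T(B) = (B**2*(1 + B)**2)*B**2 = B**4*(1 + B)**2)
(T(-7) - 108)*112 = ((-7)**4*(1 - 7)**2 - 108)*112 = (2401*(-6)**2 - 108)*112 = (2401*36 - 108)*112 = (86436 - 108)*112 = 86328*112 = 9668736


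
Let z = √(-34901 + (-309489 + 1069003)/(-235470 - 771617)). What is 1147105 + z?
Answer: 1147105 + I*√35398204593259387/1007087 ≈ 1.1471e+6 + 186.82*I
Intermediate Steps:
z = I*√35398204593259387/1007087 (z = √(-34901 + 759514/(-1007087)) = √(-34901 + 759514*(-1/1007087)) = √(-34901 - 759514/1007087) = √(-35149102901/1007087) = I*√35398204593259387/1007087 ≈ 186.82*I)
1147105 + z = 1147105 + I*√35398204593259387/1007087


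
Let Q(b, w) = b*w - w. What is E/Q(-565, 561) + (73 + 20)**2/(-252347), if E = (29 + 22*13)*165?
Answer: -480667203/2428082834 ≈ -0.19796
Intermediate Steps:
Q(b, w) = -w + b*w
E = 51975 (E = (29 + 286)*165 = 315*165 = 51975)
E/Q(-565, 561) + (73 + 20)**2/(-252347) = 51975/((561*(-1 - 565))) + (73 + 20)**2/(-252347) = 51975/((561*(-566))) + 93**2*(-1/252347) = 51975/(-317526) + 8649*(-1/252347) = 51975*(-1/317526) - 8649/252347 = -1575/9622 - 8649/252347 = -480667203/2428082834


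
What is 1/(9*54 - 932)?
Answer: -1/446 ≈ -0.0022422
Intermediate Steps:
1/(9*54 - 932) = 1/(486 - 932) = 1/(-446) = -1/446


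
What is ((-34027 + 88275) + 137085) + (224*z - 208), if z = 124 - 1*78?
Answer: 201429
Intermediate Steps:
z = 46 (z = 124 - 78 = 46)
((-34027 + 88275) + 137085) + (224*z - 208) = ((-34027 + 88275) + 137085) + (224*46 - 208) = (54248 + 137085) + (10304 - 208) = 191333 + 10096 = 201429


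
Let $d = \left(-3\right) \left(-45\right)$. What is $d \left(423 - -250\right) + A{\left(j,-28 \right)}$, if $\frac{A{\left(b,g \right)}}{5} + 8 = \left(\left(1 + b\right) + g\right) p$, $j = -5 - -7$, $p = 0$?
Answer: $90815$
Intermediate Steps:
$j = 2$ ($j = -5 + 7 = 2$)
$A{\left(b,g \right)} = -40$ ($A{\left(b,g \right)} = -40 + 5 \left(\left(1 + b\right) + g\right) 0 = -40 + 5 \left(1 + b + g\right) 0 = -40 + 5 \cdot 0 = -40 + 0 = -40$)
$d = 135$
$d \left(423 - -250\right) + A{\left(j,-28 \right)} = 135 \left(423 - -250\right) - 40 = 135 \left(423 + 250\right) - 40 = 135 \cdot 673 - 40 = 90855 - 40 = 90815$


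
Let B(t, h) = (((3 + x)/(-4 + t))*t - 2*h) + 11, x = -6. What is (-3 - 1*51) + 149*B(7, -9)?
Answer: 3224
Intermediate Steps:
B(t, h) = 11 - 2*h - 3*t/(-4 + t) (B(t, h) = (((3 - 6)/(-4 + t))*t - 2*h) + 11 = ((-3/(-4 + t))*t - 2*h) + 11 = (-3*t/(-4 + t) - 2*h) + 11 = (-2*h - 3*t/(-4 + t)) + 11 = 11 - 2*h - 3*t/(-4 + t))
(-3 - 1*51) + 149*B(7, -9) = (-3 - 1*51) + 149*(2*(-22 + 4*(-9) + 4*7 - 1*(-9)*7)/(-4 + 7)) = (-3 - 51) + 149*(2*(-22 - 36 + 28 + 63)/3) = -54 + 149*(2*(⅓)*33) = -54 + 149*22 = -54 + 3278 = 3224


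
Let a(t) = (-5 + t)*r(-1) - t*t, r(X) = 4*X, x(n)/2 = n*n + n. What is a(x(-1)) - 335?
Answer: -315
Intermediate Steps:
x(n) = 2*n + 2*n² (x(n) = 2*(n*n + n) = 2*(n² + n) = 2*(n + n²) = 2*n + 2*n²)
a(t) = 20 - t² - 4*t (a(t) = (-5 + t)*(4*(-1)) - t*t = (-5 + t)*(-4) - t² = (20 - 4*t) - t² = 20 - t² - 4*t)
a(x(-1)) - 335 = (20 - (2*(-1)*(1 - 1))² - 8*(-1)*(1 - 1)) - 335 = (20 - (2*(-1)*0)² - 8*(-1)*0) - 335 = (20 - 1*0² - 4*0) - 335 = (20 - 1*0 + 0) - 335 = (20 + 0 + 0) - 335 = 20 - 335 = -315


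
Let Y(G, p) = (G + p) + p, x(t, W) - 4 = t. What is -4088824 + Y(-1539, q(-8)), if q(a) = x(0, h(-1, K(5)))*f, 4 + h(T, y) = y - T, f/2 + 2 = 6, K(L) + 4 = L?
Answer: -4090299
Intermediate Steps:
K(L) = -4 + L
f = 8 (f = -4 + 2*6 = -4 + 12 = 8)
h(T, y) = -4 + y - T (h(T, y) = -4 + (y - T) = -4 + y - T)
x(t, W) = 4 + t
q(a) = 32 (q(a) = (4 + 0)*8 = 4*8 = 32)
Y(G, p) = G + 2*p
-4088824 + Y(-1539, q(-8)) = -4088824 + (-1539 + 2*32) = -4088824 + (-1539 + 64) = -4088824 - 1475 = -4090299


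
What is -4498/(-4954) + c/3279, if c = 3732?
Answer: 5539545/2707361 ≈ 2.0461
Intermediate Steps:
-4498/(-4954) + c/3279 = -4498/(-4954) + 3732/3279 = -4498*(-1/4954) + 3732*(1/3279) = 2249/2477 + 1244/1093 = 5539545/2707361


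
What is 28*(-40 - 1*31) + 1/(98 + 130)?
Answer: -453263/228 ≈ -1988.0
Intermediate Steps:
28*(-40 - 1*31) + 1/(98 + 130) = 28*(-40 - 31) + 1/228 = 28*(-71) + 1/228 = -1988 + 1/228 = -453263/228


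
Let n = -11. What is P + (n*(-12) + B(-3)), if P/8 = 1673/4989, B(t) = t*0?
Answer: 671932/4989 ≈ 134.68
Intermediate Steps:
B(t) = 0
P = 13384/4989 (P = 8*(1673/4989) = 13384/4989 ≈ 2.6827)
P + (n*(-12) + B(-3)) = 13384/4989 + (-11*(-12) + 0) = 13384/4989 + (132 + 0) = 13384/4989 + 132 = 671932/4989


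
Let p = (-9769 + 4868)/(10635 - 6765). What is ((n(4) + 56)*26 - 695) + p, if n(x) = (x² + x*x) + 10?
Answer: 7166209/3870 ≈ 1851.7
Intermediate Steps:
n(x) = 10 + 2*x² (n(x) = (x² + x²) + 10 = 2*x² + 10 = 10 + 2*x²)
p = -4901/3870 ≈ -1.2664
((n(4) + 56)*26 - 695) + p = (((10 + 2*4²) + 56)*26 - 695) - 4901/3870 = (((10 + 2*16) + 56)*26 - 695) - 4901/3870 = (((10 + 32) + 56)*26 - 695) - 4901/3870 = ((42 + 56)*26 - 695) - 4901/3870 = (98*26 - 695) - 4901/3870 = (2548 - 695) - 4901/3870 = 1853 - 4901/3870 = 7166209/3870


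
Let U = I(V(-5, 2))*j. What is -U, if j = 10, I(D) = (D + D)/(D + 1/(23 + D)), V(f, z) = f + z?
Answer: -1200/59 ≈ -20.339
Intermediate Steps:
I(D) = 2*D/(D + 1/(23 + D)) (I(D) = (2*D)/(D + 1/(23 + D)) = 2*D/(D + 1/(23 + D)))
U = 1200/59 (U = (2*(-5 + 2)*(23 + (-5 + 2))/(1 + (-5 + 2)² + 23*(-5 + 2)))*10 = (2*(-3)*(23 - 3)/(1 + (-3)² + 23*(-3)))*10 = (2*(-3)*20/(1 + 9 - 69))*10 = (2*(-3)*20/(-59))*10 = (2*(-3)*(-1/59)*20)*10 = (120/59)*10 = 1200/59 ≈ 20.339)
-U = -1*1200/59 = -1200/59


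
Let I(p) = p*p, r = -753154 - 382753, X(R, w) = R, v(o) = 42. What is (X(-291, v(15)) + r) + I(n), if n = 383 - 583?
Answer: -1096198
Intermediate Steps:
r = -1135907
n = -200
I(p) = p**2
(X(-291, v(15)) + r) + I(n) = (-291 - 1135907) + (-200)**2 = -1136198 + 40000 = -1096198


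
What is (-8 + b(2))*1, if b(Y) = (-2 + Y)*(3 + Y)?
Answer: -8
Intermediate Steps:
(-8 + b(2))*1 = (-8 + (-6 + 2 + 2**2))*1 = (-8 + (-6 + 2 + 4))*1 = (-8 + 0)*1 = -8*1 = -8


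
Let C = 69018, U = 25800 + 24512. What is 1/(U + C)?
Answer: 1/119330 ≈ 8.3801e-6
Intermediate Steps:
U = 50312
1/(U + C) = 1/(50312 + 69018) = 1/119330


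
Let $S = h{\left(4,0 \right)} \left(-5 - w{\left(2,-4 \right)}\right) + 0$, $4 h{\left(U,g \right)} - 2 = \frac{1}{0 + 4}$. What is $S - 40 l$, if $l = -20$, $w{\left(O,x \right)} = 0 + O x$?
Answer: $\frac{12827}{16} \approx 801.69$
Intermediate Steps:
$w{\left(O,x \right)} = O x$
$h{\left(U,g \right)} = \frac{9}{16}$ ($h{\left(U,g \right)} = \frac{1}{2} + \frac{1}{4 \left(0 + 4\right)} = \frac{1}{2} + \frac{1}{4 \cdot 4} = \frac{1}{2} + \frac{1}{4} \cdot \frac{1}{4} = \frac{1}{2} + \frac{1}{16} = \frac{9}{16}$)
$S = \frac{27}{16}$ ($S = \frac{9 \left(-5 - 2 \left(-4\right)\right)}{16} + 0 = \frac{9 \left(-5 - -8\right)}{16} + 0 = \frac{9 \left(-5 + 8\right)}{16} + 0 = \frac{9}{16} \cdot 3 + 0 = \frac{27}{16} + 0 = \frac{27}{16} \approx 1.6875$)
$S - 40 l = \frac{27}{16} - -800 = \frac{27}{16} + 800 = \frac{12827}{16}$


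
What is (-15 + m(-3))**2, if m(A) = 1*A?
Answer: 324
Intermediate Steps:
m(A) = A
(-15 + m(-3))**2 = (-15 - 3)**2 = (-18)**2 = 324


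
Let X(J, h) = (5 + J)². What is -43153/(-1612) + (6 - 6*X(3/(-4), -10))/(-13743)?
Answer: 131825935/4923048 ≈ 26.777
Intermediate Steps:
-43153/(-1612) + (6 - 6*X(3/(-4), -10))/(-13743) = -43153/(-1612) + (6 - 6*(5 + 3/(-4))²)/(-13743) = -43153*(-1/1612) + (6 - 6*(5 + 3*(-¼))²)*(-1/13743) = 43153/1612 + (6 - 6*(5 - ¾)²)*(-1/13743) = 43153/1612 + (6 - 6*(17/4)²)*(-1/13743) = 43153/1612 + (6 - 6*289/16)*(-1/13743) = 43153/1612 + (6 - 867/8)*(-1/13743) = 43153/1612 - 819/8*(-1/13743) = 43153/1612 + 91/12216 = 131825935/4923048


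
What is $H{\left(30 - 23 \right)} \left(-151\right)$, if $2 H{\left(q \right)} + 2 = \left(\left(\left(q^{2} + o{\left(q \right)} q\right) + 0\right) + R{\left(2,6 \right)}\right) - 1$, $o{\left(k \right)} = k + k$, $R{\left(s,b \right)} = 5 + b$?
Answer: $- \frac{23405}{2} \approx -11703.0$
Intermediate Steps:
$o{\left(k \right)} = 2 k$
$H{\left(q \right)} = 4 + \frac{3 q^{2}}{2}$ ($H{\left(q \right)} = -1 + \frac{\left(\left(\left(q^{2} + 2 q q\right) + 0\right) + \left(5 + 6\right)\right) - 1}{2} = -1 + \frac{\left(\left(\left(q^{2} + 2 q^{2}\right) + 0\right) + 11\right) - 1}{2} = -1 + \frac{\left(\left(3 q^{2} + 0\right) + 11\right) - 1}{2} = -1 + \frac{\left(3 q^{2} + 11\right) - 1}{2} = -1 + \frac{\left(11 + 3 q^{2}\right) - 1}{2} = -1 + \frac{10 + 3 q^{2}}{2} = -1 + \left(5 + \frac{3 q^{2}}{2}\right) = 4 + \frac{3 q^{2}}{2}$)
$H{\left(30 - 23 \right)} \left(-151\right) = \left(4 + \frac{3 \left(30 - 23\right)^{2}}{2}\right) \left(-151\right) = \left(4 + \frac{3 \cdot 7^{2}}{2}\right) \left(-151\right) = \left(4 + \frac{3}{2} \cdot 49\right) \left(-151\right) = \left(4 + \frac{147}{2}\right) \left(-151\right) = \frac{155}{2} \left(-151\right) = - \frac{23405}{2}$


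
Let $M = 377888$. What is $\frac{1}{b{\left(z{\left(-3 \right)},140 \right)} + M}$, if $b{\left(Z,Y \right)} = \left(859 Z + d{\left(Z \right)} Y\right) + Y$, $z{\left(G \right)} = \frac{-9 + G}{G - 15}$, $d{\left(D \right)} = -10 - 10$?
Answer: $\frac{3}{1127402} \approx 2.661 \cdot 10^{-6}$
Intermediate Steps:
$d{\left(D \right)} = -20$
$z{\left(G \right)} = \frac{-9 + G}{-15 + G}$
$b{\left(Z,Y \right)} = - 19 Y + 859 Z$ ($b{\left(Z,Y \right)} = \left(859 Z - 20 Y\right) + Y = \left(- 20 Y + 859 Z\right) + Y = - 19 Y + 859 Z$)
$\frac{1}{b{\left(z{\left(-3 \right)},140 \right)} + M} = \frac{1}{\left(\left(-19\right) 140 + 859 \frac{-9 - 3}{-15 - 3}\right) + 377888} = \frac{1}{\left(-2660 + 859 \frac{1}{-18} \left(-12\right)\right) + 377888} = \frac{1}{\left(-2660 + 859 \left(\left(- \frac{1}{18}\right) \left(-12\right)\right)\right) + 377888} = \frac{1}{\left(-2660 + 859 \cdot \frac{2}{3}\right) + 377888} = \frac{1}{\left(-2660 + \frac{1718}{3}\right) + 377888} = \frac{1}{- \frac{6262}{3} + 377888} = \frac{1}{\frac{1127402}{3}} = \frac{3}{1127402}$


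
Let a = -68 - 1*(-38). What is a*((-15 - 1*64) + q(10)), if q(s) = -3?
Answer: 2460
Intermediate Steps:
a = -30 (a = -68 + 38 = -30)
a*((-15 - 1*64) + q(10)) = -30*((-15 - 1*64) - 3) = -30*((-15 - 64) - 3) = -30*(-79 - 3) = -30*(-82) = 2460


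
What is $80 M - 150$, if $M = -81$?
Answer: $-6630$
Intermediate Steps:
$80 M - 150 = 80 \left(-81\right) - 150 = -6480 - 150 = -6630$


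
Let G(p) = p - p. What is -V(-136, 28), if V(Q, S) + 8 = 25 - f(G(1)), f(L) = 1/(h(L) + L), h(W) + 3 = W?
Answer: -52/3 ≈ -17.333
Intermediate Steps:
h(W) = -3 + W
G(p) = 0
f(L) = 1/(-3 + 2*L) (f(L) = 1/((-3 + L) + L) = 1/(-3 + 2*L))
V(Q, S) = 52/3 (V(Q, S) = -8 + (25 - 1/(-3 + 2*0)) = -8 + (25 - 1/(-3 + 0)) = -8 + (25 - 1/(-3)) = -8 + (25 - 1*(-⅓)) = -8 + (25 + ⅓) = -8 + 76/3 = 52/3)
-V(-136, 28) = -1*52/3 = -52/3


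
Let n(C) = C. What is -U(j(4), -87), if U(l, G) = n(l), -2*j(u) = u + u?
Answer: 4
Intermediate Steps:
j(u) = -u (j(u) = -(u + u)/2 = -u)
U(l, G) = l
-U(j(4), -87) = -(-1)*4 = -1*(-4) = 4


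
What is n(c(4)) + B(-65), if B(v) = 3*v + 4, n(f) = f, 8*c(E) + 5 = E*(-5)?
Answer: -1553/8 ≈ -194.13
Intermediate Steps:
c(E) = -5/8 - 5*E/8 (c(E) = -5/8 + (E*(-5))/8 = -5/8 + (-5*E)/8 = -5/8 - 5*E/8)
B(v) = 4 + 3*v
n(c(4)) + B(-65) = (-5/8 - 5/8*4) + (4 + 3*(-65)) = (-5/8 - 5/2) + (4 - 195) = -25/8 - 191 = -1553/8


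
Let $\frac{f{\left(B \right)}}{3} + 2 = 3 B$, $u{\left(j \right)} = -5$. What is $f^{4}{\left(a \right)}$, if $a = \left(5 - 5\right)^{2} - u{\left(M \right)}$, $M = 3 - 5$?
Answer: $2313441$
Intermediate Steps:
$M = -2$
$a = 5$ ($a = \left(5 - 5\right)^{2} - -5 = 0^{2} + 5 = 0 + 5 = 5$)
$f{\left(B \right)} = -6 + 9 B$ ($f{\left(B \right)} = -6 + 3 \cdot 3 B = -6 + 9 B$)
$f^{4}{\left(a \right)} = \left(-6 + 9 \cdot 5\right)^{4} = \left(-6 + 45\right)^{4} = 39^{4} = 2313441$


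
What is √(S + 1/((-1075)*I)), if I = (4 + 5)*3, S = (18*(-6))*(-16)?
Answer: √6470020671/1935 ≈ 41.569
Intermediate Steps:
S = 1728 (S = -108*(-16) = 1728)
I = 27 (I = 9*3 = 27)
√(S + 1/((-1075)*I)) = √(1728 + 1/(-1075*27)) = √(1728 - 1/1075*1/27) = √(1728 - 1/29025) = √(50155199/29025) = √6470020671/1935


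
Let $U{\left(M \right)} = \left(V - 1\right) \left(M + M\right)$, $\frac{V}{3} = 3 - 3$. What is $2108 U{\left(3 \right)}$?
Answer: $-12648$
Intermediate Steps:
$V = 0$ ($V = 3 \left(3 - 3\right) = 3 \cdot 0 = 0$)
$U{\left(M \right)} = - 2 M$ ($U{\left(M \right)} = \left(0 - 1\right) \left(M + M\right) = - 2 M$)
$2108 U{\left(3 \right)} = 2108 \left(\left(-2\right) 3\right) = 2108 \left(-6\right) = -12648$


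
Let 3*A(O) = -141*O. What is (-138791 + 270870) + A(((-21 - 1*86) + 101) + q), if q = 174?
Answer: 124183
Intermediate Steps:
A(O) = -47*O (A(O) = (-141*O)/3 = -47*O)
(-138791 + 270870) + A(((-21 - 1*86) + 101) + q) = (-138791 + 270870) - 47*(((-21 - 1*86) + 101) + 174) = 132079 - 47*(((-21 - 86) + 101) + 174) = 132079 - 47*((-107 + 101) + 174) = 132079 - 47*(-6 + 174) = 132079 - 47*168 = 132079 - 7896 = 124183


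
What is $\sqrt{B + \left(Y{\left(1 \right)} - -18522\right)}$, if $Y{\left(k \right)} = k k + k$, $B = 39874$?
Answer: $\sqrt{58398} \approx 241.66$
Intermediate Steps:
$Y{\left(k \right)} = k + k^{2}$ ($Y{\left(k \right)} = k^{2} + k = k + k^{2}$)
$\sqrt{B + \left(Y{\left(1 \right)} - -18522\right)} = \sqrt{39874 + \left(1 \left(1 + 1\right) - -18522\right)} = \sqrt{39874 + \left(1 \cdot 2 + 18522\right)} = \sqrt{39874 + \left(2 + 18522\right)} = \sqrt{39874 + 18524} = \sqrt{58398}$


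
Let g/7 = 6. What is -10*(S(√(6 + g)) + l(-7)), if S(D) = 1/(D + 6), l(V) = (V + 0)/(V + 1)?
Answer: -20/3 - 10*√3/3 ≈ -12.440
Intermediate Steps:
g = 42 (g = 7*6 = 42)
l(V) = V/(1 + V)
S(D) = 1/(6 + D)
-10*(S(√(6 + g)) + l(-7)) = -10*(1/(6 + √(6 + 42)) - 7/(1 - 7)) = -10*(1/(6 + √48) - 7/(-6)) = -10*(1/(6 + 4*√3) - 7*(-⅙)) = -10*(1/(6 + 4*√3) + 7/6) = -10*(7/6 + 1/(6 + 4*√3)) = -35/3 - 10/(6 + 4*√3)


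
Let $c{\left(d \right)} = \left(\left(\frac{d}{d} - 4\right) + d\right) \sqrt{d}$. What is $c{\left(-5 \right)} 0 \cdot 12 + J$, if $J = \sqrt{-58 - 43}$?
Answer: $i \sqrt{101} \approx 10.05 i$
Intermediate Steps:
$c{\left(d \right)} = \sqrt{d} \left(-3 + d\right)$ ($c{\left(d \right)} = \left(\left(1 - 4\right) + d\right) \sqrt{d} = \left(-3 + d\right) \sqrt{d} = \sqrt{d} \left(-3 + d\right)$)
$J = i \sqrt{101}$ ($J = \sqrt{-101} = i \sqrt{101} \approx 10.05 i$)
$c{\left(-5 \right)} 0 \cdot 12 + J = \sqrt{-5} \left(-3 - 5\right) 0 \cdot 12 + i \sqrt{101} = i \sqrt{5} \left(-8\right) 0 + i \sqrt{101} = - 8 i \sqrt{5} \cdot 0 + i \sqrt{101} = 0 + i \sqrt{101} = i \sqrt{101}$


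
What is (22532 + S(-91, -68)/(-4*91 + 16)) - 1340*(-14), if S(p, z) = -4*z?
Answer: 3592336/87 ≈ 41291.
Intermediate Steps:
(22532 + S(-91, -68)/(-4*91 + 16)) - 1340*(-14) = (22532 + (-4*(-68))/(-4*91 + 16)) - 1340*(-14) = (22532 + 272/(-364 + 16)) + 18760 = (22532 + 272/(-348)) + 18760 = (22532 + 272*(-1/348)) + 18760 = (22532 - 68/87) + 18760 = 1960216/87 + 18760 = 3592336/87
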